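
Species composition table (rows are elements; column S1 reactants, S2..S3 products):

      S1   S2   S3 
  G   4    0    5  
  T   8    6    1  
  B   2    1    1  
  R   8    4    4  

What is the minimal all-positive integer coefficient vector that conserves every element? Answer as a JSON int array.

Coefficients: [5, 6, 4]

G: 5·4 = 20 | 6·0+4·5 = 20
T: 5·8 = 40 | 6·6+4·1 = 40
B: 5·2 = 10 | 6·1+4·1 = 10
R: 5·8 = 40 | 6·4+4·4 = 40
gcd(5,6,4) = 1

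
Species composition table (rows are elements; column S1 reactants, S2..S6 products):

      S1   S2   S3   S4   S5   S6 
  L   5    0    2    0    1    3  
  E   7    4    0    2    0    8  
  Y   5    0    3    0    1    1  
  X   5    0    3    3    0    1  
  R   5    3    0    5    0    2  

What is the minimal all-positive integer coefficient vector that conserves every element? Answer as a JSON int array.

Coefficients: [2, 1, 2, 1, 3, 1]

L: 2·5 = 10 | 1·0+2·2+1·0+3·1+1·3 = 10
E: 2·7 = 14 | 1·4+2·0+1·2+3·0+1·8 = 14
Y: 2·5 = 10 | 1·0+2·3+1·0+3·1+1·1 = 10
X: 2·5 = 10 | 1·0+2·3+1·3+3·0+1·1 = 10
R: 2·5 = 10 | 1·3+2·0+1·5+3·0+1·2 = 10
gcd(2,1,2,1,3,1) = 1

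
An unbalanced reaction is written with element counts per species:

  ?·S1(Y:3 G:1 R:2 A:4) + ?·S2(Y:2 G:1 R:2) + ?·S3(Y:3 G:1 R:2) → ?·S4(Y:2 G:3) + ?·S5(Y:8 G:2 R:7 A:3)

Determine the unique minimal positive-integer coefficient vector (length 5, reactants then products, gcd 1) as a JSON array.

Y: 3·3+6·2+5·3 = 36 | 2·2+4·8 = 36
G: 3·1+6·1+5·1 = 14 | 2·3+4·2 = 14
R: 3·2+6·2+5·2 = 28 | 2·0+4·7 = 28
A: 3·4+6·0+5·0 = 12 | 2·0+4·3 = 12
gcd(3,6,5,2,4) = 1

Coefficients: [3, 6, 5, 2, 4]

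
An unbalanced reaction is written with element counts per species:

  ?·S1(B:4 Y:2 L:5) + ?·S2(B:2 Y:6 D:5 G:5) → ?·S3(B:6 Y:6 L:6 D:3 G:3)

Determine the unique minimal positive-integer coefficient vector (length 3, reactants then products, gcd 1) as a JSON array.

Coefficients: [6, 3, 5]

B: 6·4+3·2 = 30 | 5·6 = 30
Y: 6·2+3·6 = 30 | 5·6 = 30
L: 6·5+3·0 = 30 | 5·6 = 30
D: 6·0+3·5 = 15 | 5·3 = 15
G: 6·0+3·5 = 15 | 5·3 = 15
gcd(6,3,5) = 1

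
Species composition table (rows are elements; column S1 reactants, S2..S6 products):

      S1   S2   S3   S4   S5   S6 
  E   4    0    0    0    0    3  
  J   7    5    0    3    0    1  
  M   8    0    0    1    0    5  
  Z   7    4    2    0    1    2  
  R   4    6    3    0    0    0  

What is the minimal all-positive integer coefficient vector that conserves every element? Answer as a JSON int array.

Coefficients: [3, 1, 2, 4, 5, 4]

E: 3·4 = 12 | 1·0+2·0+4·0+5·0+4·3 = 12
J: 3·7 = 21 | 1·5+2·0+4·3+5·0+4·1 = 21
M: 3·8 = 24 | 1·0+2·0+4·1+5·0+4·5 = 24
Z: 3·7 = 21 | 1·4+2·2+4·0+5·1+4·2 = 21
R: 3·4 = 12 | 1·6+2·3+4·0+5·0+4·0 = 12
gcd(3,1,2,4,5,4) = 1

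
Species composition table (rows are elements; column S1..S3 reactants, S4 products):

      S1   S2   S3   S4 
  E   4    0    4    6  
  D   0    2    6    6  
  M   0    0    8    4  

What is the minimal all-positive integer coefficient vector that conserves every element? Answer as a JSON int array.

E: 2·4+3·0+1·4 = 12 | 2·6 = 12
D: 2·0+3·2+1·6 = 12 | 2·6 = 12
M: 2·0+3·0+1·8 = 8 | 2·4 = 8
gcd(2,3,1,2) = 1

Coefficients: [2, 3, 1, 2]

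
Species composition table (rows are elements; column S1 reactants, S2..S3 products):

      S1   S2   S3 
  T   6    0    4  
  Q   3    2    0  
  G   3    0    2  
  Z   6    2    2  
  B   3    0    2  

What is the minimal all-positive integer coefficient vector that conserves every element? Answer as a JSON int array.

T: 2·6 = 12 | 3·0+3·4 = 12
Q: 2·3 = 6 | 3·2+3·0 = 6
G: 2·3 = 6 | 3·0+3·2 = 6
Z: 2·6 = 12 | 3·2+3·2 = 12
B: 2·3 = 6 | 3·0+3·2 = 6
gcd(2,3,3) = 1

Coefficients: [2, 3, 3]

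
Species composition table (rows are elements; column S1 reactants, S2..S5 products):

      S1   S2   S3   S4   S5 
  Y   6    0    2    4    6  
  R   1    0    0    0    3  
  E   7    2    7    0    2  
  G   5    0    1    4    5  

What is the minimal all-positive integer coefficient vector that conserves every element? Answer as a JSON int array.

Y: 6·6 = 36 | 5·0+4·2+4·4+2·6 = 36
R: 6·1 = 6 | 5·0+4·0+4·0+2·3 = 6
E: 6·7 = 42 | 5·2+4·7+4·0+2·2 = 42
G: 6·5 = 30 | 5·0+4·1+4·4+2·5 = 30
gcd(6,5,4,4,2) = 1

Coefficients: [6, 5, 4, 4, 2]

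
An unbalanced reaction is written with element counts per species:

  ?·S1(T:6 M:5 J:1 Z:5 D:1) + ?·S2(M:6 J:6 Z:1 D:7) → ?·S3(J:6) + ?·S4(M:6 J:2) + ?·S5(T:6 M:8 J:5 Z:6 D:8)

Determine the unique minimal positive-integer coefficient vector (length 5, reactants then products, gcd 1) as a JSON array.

Coefficients: [6, 6, 1, 3, 6]

T: 6·6+6·0 = 36 | 1·0+3·0+6·6 = 36
M: 6·5+6·6 = 66 | 1·0+3·6+6·8 = 66
J: 6·1+6·6 = 42 | 1·6+3·2+6·5 = 42
Z: 6·5+6·1 = 36 | 1·0+3·0+6·6 = 36
D: 6·1+6·7 = 48 | 1·0+3·0+6·8 = 48
gcd(6,6,1,3,6) = 1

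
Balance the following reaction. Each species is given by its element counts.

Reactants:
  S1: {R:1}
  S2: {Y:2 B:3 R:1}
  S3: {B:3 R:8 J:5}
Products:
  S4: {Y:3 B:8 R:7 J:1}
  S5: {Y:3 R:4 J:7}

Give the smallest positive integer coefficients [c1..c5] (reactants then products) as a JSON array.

Coefficients: [3, 6, 2, 3, 1]

Y: 3·0+6·2+2·0 = 12 | 3·3+1·3 = 12
B: 3·0+6·3+2·3 = 24 | 3·8+1·0 = 24
R: 3·1+6·1+2·8 = 25 | 3·7+1·4 = 25
J: 3·0+6·0+2·5 = 10 | 3·1+1·7 = 10
gcd(3,6,2,3,1) = 1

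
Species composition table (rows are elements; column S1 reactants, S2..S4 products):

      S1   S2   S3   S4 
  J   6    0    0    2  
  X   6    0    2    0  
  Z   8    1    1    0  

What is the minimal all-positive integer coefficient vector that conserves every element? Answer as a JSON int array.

J: 1·6 = 6 | 5·0+3·0+3·2 = 6
X: 1·6 = 6 | 5·0+3·2+3·0 = 6
Z: 1·8 = 8 | 5·1+3·1+3·0 = 8
gcd(1,5,3,3) = 1

Coefficients: [1, 5, 3, 3]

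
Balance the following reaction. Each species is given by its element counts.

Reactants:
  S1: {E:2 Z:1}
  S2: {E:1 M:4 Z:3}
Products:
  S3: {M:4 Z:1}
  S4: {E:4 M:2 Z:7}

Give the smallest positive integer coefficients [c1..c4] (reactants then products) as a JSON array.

Coefficients: [1, 6, 5, 2]

E: 1·2+6·1 = 8 | 5·0+2·4 = 8
M: 1·0+6·4 = 24 | 5·4+2·2 = 24
Z: 1·1+6·3 = 19 | 5·1+2·7 = 19
gcd(1,6,5,2) = 1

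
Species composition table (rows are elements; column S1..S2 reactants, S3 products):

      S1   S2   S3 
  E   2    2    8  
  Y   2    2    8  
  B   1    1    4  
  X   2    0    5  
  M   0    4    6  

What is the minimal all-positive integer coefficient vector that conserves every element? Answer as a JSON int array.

Coefficients: [5, 3, 2]

E: 5·2+3·2 = 16 | 2·8 = 16
Y: 5·2+3·2 = 16 | 2·8 = 16
B: 5·1+3·1 = 8 | 2·4 = 8
X: 5·2+3·0 = 10 | 2·5 = 10
M: 5·0+3·4 = 12 | 2·6 = 12
gcd(5,3,2) = 1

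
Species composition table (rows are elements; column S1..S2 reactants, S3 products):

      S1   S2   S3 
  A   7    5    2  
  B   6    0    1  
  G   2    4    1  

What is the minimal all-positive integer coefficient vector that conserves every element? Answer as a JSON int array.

A: 1·7+1·5 = 12 | 6·2 = 12
B: 1·6+1·0 = 6 | 6·1 = 6
G: 1·2+1·4 = 6 | 6·1 = 6
gcd(1,1,6) = 1

Coefficients: [1, 1, 6]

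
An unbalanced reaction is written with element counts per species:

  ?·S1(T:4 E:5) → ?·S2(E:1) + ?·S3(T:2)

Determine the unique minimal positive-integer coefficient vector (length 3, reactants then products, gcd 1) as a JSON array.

T: 1·4 = 4 | 5·0+2·2 = 4
E: 1·5 = 5 | 5·1+2·0 = 5
gcd(1,5,2) = 1

Coefficients: [1, 5, 2]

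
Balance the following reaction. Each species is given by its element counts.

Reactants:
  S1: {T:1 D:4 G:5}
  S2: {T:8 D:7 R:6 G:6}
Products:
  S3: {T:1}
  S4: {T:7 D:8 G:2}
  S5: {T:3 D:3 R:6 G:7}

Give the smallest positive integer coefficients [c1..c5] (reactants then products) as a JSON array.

T: 2·1+4·8 = 34 | 1·1+3·7+4·3 = 34
D: 2·4+4·7 = 36 | 1·0+3·8+4·3 = 36
R: 2·0+4·6 = 24 | 1·0+3·0+4·6 = 24
G: 2·5+4·6 = 34 | 1·0+3·2+4·7 = 34
gcd(2,4,1,3,4) = 1

Coefficients: [2, 4, 1, 3, 4]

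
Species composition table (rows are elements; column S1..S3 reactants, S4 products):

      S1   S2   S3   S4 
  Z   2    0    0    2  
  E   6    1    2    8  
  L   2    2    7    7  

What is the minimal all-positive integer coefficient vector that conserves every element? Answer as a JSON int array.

Coefficients: [3, 4, 1, 3]

Z: 3·2+4·0+1·0 = 6 | 3·2 = 6
E: 3·6+4·1+1·2 = 24 | 3·8 = 24
L: 3·2+4·2+1·7 = 21 | 3·7 = 21
gcd(3,4,1,3) = 1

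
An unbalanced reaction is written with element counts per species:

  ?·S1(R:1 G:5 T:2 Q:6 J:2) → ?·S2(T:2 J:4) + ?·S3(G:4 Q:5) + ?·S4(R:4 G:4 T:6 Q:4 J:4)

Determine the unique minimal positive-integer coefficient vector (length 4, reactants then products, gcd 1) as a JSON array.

R: 4·1 = 4 | 1·0+4·0+1·4 = 4
G: 4·5 = 20 | 1·0+4·4+1·4 = 20
T: 4·2 = 8 | 1·2+4·0+1·6 = 8
Q: 4·6 = 24 | 1·0+4·5+1·4 = 24
J: 4·2 = 8 | 1·4+4·0+1·4 = 8
gcd(4,1,4,1) = 1

Coefficients: [4, 1, 4, 1]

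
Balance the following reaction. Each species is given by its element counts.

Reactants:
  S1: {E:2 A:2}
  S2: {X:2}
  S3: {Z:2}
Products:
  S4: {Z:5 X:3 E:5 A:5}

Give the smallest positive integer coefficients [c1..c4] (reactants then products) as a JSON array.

Z: 5·0+3·0+5·2 = 10 | 2·5 = 10
X: 5·0+3·2+5·0 = 6 | 2·3 = 6
E: 5·2+3·0+5·0 = 10 | 2·5 = 10
A: 5·2+3·0+5·0 = 10 | 2·5 = 10
gcd(5,3,5,2) = 1

Coefficients: [5, 3, 5, 2]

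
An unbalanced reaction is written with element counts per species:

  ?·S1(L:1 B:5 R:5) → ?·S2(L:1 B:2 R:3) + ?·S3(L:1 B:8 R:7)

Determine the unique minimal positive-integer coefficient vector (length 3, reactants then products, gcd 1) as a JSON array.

L: 2·1 = 2 | 1·1+1·1 = 2
B: 2·5 = 10 | 1·2+1·8 = 10
R: 2·5 = 10 | 1·3+1·7 = 10
gcd(2,1,1) = 1

Coefficients: [2, 1, 1]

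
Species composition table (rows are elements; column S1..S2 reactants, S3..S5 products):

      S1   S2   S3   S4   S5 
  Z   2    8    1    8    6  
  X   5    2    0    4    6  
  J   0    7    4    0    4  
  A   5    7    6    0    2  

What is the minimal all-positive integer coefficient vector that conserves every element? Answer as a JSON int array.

Coefficients: [2, 4, 6, 3, 1]

Z: 2·2+4·8 = 36 | 6·1+3·8+1·6 = 36
X: 2·5+4·2 = 18 | 6·0+3·4+1·6 = 18
J: 2·0+4·7 = 28 | 6·4+3·0+1·4 = 28
A: 2·5+4·7 = 38 | 6·6+3·0+1·2 = 38
gcd(2,4,6,3,1) = 1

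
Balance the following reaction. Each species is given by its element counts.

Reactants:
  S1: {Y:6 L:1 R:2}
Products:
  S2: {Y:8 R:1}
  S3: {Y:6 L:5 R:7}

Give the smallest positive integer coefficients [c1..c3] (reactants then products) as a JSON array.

Coefficients: [5, 3, 1]

Y: 5·6 = 30 | 3·8+1·6 = 30
L: 5·1 = 5 | 3·0+1·5 = 5
R: 5·2 = 10 | 3·1+1·7 = 10
gcd(5,3,1) = 1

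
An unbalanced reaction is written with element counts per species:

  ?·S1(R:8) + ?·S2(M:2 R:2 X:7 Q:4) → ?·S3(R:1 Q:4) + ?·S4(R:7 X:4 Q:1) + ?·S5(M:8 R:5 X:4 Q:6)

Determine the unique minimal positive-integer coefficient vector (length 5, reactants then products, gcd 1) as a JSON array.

Coefficients: [5, 4, 1, 6, 1]

M: 5·0+4·2 = 8 | 1·0+6·0+1·8 = 8
R: 5·8+4·2 = 48 | 1·1+6·7+1·5 = 48
X: 5·0+4·7 = 28 | 1·0+6·4+1·4 = 28
Q: 5·0+4·4 = 16 | 1·4+6·1+1·6 = 16
gcd(5,4,1,6,1) = 1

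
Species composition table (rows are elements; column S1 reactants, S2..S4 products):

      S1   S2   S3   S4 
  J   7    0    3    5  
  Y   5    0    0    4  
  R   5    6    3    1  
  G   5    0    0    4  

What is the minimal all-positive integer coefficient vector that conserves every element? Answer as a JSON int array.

Coefficients: [4, 2, 1, 5]

J: 4·7 = 28 | 2·0+1·3+5·5 = 28
Y: 4·5 = 20 | 2·0+1·0+5·4 = 20
R: 4·5 = 20 | 2·6+1·3+5·1 = 20
G: 4·5 = 20 | 2·0+1·0+5·4 = 20
gcd(4,2,1,5) = 1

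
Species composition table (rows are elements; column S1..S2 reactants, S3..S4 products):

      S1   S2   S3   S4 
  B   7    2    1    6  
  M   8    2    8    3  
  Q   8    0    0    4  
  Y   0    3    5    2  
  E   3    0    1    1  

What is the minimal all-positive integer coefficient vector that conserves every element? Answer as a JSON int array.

B: 1·7+3·2 = 13 | 1·1+2·6 = 13
M: 1·8+3·2 = 14 | 1·8+2·3 = 14
Q: 1·8+3·0 = 8 | 1·0+2·4 = 8
Y: 1·0+3·3 = 9 | 1·5+2·2 = 9
E: 1·3+3·0 = 3 | 1·1+2·1 = 3
gcd(1,3,1,2) = 1

Coefficients: [1, 3, 1, 2]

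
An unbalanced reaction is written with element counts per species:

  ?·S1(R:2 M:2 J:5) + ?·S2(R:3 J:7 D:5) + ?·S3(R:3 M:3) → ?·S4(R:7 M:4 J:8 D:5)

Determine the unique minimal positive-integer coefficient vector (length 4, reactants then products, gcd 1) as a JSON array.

R: 1·2+5·3+6·3 = 35 | 5·7 = 35
M: 1·2+5·0+6·3 = 20 | 5·4 = 20
J: 1·5+5·7+6·0 = 40 | 5·8 = 40
D: 1·0+5·5+6·0 = 25 | 5·5 = 25
gcd(1,5,6,5) = 1

Coefficients: [1, 5, 6, 5]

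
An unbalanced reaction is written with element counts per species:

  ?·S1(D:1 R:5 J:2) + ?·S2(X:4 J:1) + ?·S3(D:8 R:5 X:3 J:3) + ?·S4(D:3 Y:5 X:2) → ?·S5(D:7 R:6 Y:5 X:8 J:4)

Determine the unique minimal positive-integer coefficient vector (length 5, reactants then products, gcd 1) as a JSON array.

D: 4·1+6·0+2·8+5·3 = 35 | 5·7 = 35
R: 4·5+6·0+2·5+5·0 = 30 | 5·6 = 30
Y: 4·0+6·0+2·0+5·5 = 25 | 5·5 = 25
X: 4·0+6·4+2·3+5·2 = 40 | 5·8 = 40
J: 4·2+6·1+2·3+5·0 = 20 | 5·4 = 20
gcd(4,6,2,5,5) = 1

Coefficients: [4, 6, 2, 5, 5]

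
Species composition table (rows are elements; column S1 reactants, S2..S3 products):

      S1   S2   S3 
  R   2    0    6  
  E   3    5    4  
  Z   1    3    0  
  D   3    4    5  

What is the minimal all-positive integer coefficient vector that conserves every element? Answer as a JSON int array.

Coefficients: [3, 1, 1]

R: 3·2 = 6 | 1·0+1·6 = 6
E: 3·3 = 9 | 1·5+1·4 = 9
Z: 3·1 = 3 | 1·3+1·0 = 3
D: 3·3 = 9 | 1·4+1·5 = 9
gcd(3,1,1) = 1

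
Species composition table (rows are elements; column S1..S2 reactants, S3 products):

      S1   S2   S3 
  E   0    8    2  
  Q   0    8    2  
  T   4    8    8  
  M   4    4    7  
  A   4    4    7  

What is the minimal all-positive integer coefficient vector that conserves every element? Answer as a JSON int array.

Coefficients: [6, 1, 4]

E: 6·0+1·8 = 8 | 4·2 = 8
Q: 6·0+1·8 = 8 | 4·2 = 8
T: 6·4+1·8 = 32 | 4·8 = 32
M: 6·4+1·4 = 28 | 4·7 = 28
A: 6·4+1·4 = 28 | 4·7 = 28
gcd(6,1,4) = 1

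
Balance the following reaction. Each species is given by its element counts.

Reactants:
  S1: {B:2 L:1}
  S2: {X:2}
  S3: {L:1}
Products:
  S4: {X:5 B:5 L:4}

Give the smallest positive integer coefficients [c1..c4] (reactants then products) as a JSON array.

X: 5·0+5·2+3·0 = 10 | 2·5 = 10
B: 5·2+5·0+3·0 = 10 | 2·5 = 10
L: 5·1+5·0+3·1 = 8 | 2·4 = 8
gcd(5,5,3,2) = 1

Coefficients: [5, 5, 3, 2]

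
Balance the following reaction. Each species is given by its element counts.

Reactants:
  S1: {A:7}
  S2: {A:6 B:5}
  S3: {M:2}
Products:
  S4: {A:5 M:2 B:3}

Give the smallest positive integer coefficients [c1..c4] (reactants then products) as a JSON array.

Coefficients: [1, 3, 5, 5]

A: 1·7+3·6+5·0 = 25 | 5·5 = 25
M: 1·0+3·0+5·2 = 10 | 5·2 = 10
B: 1·0+3·5+5·0 = 15 | 5·3 = 15
gcd(1,3,5,5) = 1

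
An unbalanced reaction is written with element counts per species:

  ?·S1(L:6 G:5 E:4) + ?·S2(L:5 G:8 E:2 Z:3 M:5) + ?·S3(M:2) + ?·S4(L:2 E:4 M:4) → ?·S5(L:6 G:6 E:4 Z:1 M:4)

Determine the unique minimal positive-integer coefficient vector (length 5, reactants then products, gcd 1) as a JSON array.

L: 4·6+2·5+5·0+1·2 = 36 | 6·6 = 36
G: 4·5+2·8+5·0+1·0 = 36 | 6·6 = 36
E: 4·4+2·2+5·0+1·4 = 24 | 6·4 = 24
Z: 4·0+2·3+5·0+1·0 = 6 | 6·1 = 6
M: 4·0+2·5+5·2+1·4 = 24 | 6·4 = 24
gcd(4,2,5,1,6) = 1

Coefficients: [4, 2, 5, 1, 6]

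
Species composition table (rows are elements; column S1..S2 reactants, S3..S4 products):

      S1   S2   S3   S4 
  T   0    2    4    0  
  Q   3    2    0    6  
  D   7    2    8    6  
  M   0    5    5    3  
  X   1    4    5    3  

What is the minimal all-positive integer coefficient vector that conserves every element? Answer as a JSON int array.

T: 6·0+6·2 = 12 | 3·4+5·0 = 12
Q: 6·3+6·2 = 30 | 3·0+5·6 = 30
D: 6·7+6·2 = 54 | 3·8+5·6 = 54
M: 6·0+6·5 = 30 | 3·5+5·3 = 30
X: 6·1+6·4 = 30 | 3·5+5·3 = 30
gcd(6,6,3,5) = 1

Coefficients: [6, 6, 3, 5]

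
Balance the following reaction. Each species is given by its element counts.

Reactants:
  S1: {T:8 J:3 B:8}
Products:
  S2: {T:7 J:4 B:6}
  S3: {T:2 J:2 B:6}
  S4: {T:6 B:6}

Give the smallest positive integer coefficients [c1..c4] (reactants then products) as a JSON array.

T: 6·8 = 48 | 4·7+1·2+3·6 = 48
J: 6·3 = 18 | 4·4+1·2+3·0 = 18
B: 6·8 = 48 | 4·6+1·6+3·6 = 48
gcd(6,4,1,3) = 1

Coefficients: [6, 4, 1, 3]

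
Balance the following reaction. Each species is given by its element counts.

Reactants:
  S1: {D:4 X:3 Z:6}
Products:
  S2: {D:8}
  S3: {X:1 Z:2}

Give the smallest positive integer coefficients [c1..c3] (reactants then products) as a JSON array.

Coefficients: [2, 1, 6]

D: 2·4 = 8 | 1·8+6·0 = 8
X: 2·3 = 6 | 1·0+6·1 = 6
Z: 2·6 = 12 | 1·0+6·2 = 12
gcd(2,1,6) = 1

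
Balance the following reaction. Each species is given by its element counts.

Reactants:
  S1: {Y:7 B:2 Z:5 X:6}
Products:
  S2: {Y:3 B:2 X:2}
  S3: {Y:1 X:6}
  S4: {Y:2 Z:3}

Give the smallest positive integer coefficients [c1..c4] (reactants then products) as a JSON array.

Coefficients: [3, 3, 2, 5]

Y: 3·7 = 21 | 3·3+2·1+5·2 = 21
B: 3·2 = 6 | 3·2+2·0+5·0 = 6
Z: 3·5 = 15 | 3·0+2·0+5·3 = 15
X: 3·6 = 18 | 3·2+2·6+5·0 = 18
gcd(3,3,2,5) = 1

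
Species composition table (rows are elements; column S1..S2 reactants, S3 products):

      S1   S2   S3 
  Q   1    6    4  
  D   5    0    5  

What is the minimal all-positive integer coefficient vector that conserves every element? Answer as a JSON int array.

Coefficients: [2, 1, 2]

Q: 2·1+1·6 = 8 | 2·4 = 8
D: 2·5+1·0 = 10 | 2·5 = 10
gcd(2,1,2) = 1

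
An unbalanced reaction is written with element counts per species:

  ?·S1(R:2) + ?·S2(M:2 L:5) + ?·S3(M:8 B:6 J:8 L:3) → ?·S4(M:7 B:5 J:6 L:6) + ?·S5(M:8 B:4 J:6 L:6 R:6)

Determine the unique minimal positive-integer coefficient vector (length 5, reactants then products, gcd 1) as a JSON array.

Coefficients: [6, 3, 3, 2, 2]

M: 6·0+3·2+3·8 = 30 | 2·7+2·8 = 30
B: 6·0+3·0+3·6 = 18 | 2·5+2·4 = 18
J: 6·0+3·0+3·8 = 24 | 2·6+2·6 = 24
L: 6·0+3·5+3·3 = 24 | 2·6+2·6 = 24
R: 6·2+3·0+3·0 = 12 | 2·0+2·6 = 12
gcd(6,3,3,2,2) = 1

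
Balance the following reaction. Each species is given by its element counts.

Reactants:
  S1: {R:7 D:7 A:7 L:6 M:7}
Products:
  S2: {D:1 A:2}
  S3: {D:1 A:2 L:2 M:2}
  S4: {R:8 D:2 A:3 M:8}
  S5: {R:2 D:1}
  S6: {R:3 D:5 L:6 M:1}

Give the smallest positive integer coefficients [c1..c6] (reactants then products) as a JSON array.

Coefficients: [3, 3, 6, 1, 5, 1]

R: 3·7 = 21 | 3·0+6·0+1·8+5·2+1·3 = 21
D: 3·7 = 21 | 3·1+6·1+1·2+5·1+1·5 = 21
A: 3·7 = 21 | 3·2+6·2+1·3+5·0+1·0 = 21
L: 3·6 = 18 | 3·0+6·2+1·0+5·0+1·6 = 18
M: 3·7 = 21 | 3·0+6·2+1·8+5·0+1·1 = 21
gcd(3,3,6,1,5,1) = 1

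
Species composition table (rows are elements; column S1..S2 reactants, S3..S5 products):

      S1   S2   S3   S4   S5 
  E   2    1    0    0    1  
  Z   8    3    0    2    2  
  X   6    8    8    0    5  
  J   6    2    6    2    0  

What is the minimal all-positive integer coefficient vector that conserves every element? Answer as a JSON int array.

E: 1·2+4·1 = 6 | 1·0+4·0+6·1 = 6
Z: 1·8+4·3 = 20 | 1·0+4·2+6·2 = 20
X: 1·6+4·8 = 38 | 1·8+4·0+6·5 = 38
J: 1·6+4·2 = 14 | 1·6+4·2+6·0 = 14
gcd(1,4,1,4,6) = 1

Coefficients: [1, 4, 1, 4, 6]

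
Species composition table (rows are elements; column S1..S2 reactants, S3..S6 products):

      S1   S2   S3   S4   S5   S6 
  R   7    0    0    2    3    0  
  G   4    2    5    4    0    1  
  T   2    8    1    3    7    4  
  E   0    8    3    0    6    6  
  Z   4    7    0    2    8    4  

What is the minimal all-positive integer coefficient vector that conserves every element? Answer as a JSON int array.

Coefficients: [3, 6, 2, 3, 5, 2]

R: 3·7+6·0 = 21 | 2·0+3·2+5·3+2·0 = 21
G: 3·4+6·2 = 24 | 2·5+3·4+5·0+2·1 = 24
T: 3·2+6·8 = 54 | 2·1+3·3+5·7+2·4 = 54
E: 3·0+6·8 = 48 | 2·3+3·0+5·6+2·6 = 48
Z: 3·4+6·7 = 54 | 2·0+3·2+5·8+2·4 = 54
gcd(3,6,2,3,5,2) = 1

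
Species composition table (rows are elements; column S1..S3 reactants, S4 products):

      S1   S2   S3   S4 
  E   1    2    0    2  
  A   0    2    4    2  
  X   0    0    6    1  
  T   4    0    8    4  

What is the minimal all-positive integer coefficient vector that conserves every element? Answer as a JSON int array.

E: 4·1+4·2+1·0 = 12 | 6·2 = 12
A: 4·0+4·2+1·4 = 12 | 6·2 = 12
X: 4·0+4·0+1·6 = 6 | 6·1 = 6
T: 4·4+4·0+1·8 = 24 | 6·4 = 24
gcd(4,4,1,6) = 1

Coefficients: [4, 4, 1, 6]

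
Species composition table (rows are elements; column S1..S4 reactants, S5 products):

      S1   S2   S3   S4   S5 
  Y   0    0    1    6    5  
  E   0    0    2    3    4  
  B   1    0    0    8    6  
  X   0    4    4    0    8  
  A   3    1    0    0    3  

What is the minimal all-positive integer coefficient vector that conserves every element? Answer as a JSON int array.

Coefficients: [2, 3, 3, 2, 3]

Y: 2·0+3·0+3·1+2·6 = 15 | 3·5 = 15
E: 2·0+3·0+3·2+2·3 = 12 | 3·4 = 12
B: 2·1+3·0+3·0+2·8 = 18 | 3·6 = 18
X: 2·0+3·4+3·4+2·0 = 24 | 3·8 = 24
A: 2·3+3·1+3·0+2·0 = 9 | 3·3 = 9
gcd(2,3,3,2,3) = 1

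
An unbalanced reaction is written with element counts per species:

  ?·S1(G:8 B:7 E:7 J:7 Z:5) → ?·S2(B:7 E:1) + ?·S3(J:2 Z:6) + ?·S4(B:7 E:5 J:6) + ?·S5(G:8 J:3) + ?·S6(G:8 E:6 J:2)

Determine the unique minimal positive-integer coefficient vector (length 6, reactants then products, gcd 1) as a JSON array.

Coefficients: [6, 3, 5, 3, 2, 4]

G: 6·8 = 48 | 3·0+5·0+3·0+2·8+4·8 = 48
B: 6·7 = 42 | 3·7+5·0+3·7+2·0+4·0 = 42
E: 6·7 = 42 | 3·1+5·0+3·5+2·0+4·6 = 42
J: 6·7 = 42 | 3·0+5·2+3·6+2·3+4·2 = 42
Z: 6·5 = 30 | 3·0+5·6+3·0+2·0+4·0 = 30
gcd(6,3,5,3,2,4) = 1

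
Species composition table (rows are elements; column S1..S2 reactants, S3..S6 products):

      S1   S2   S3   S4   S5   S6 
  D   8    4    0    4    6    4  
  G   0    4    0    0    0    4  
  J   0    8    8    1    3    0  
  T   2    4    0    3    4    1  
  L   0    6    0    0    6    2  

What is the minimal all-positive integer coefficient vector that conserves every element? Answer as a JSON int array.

Coefficients: [5, 6, 4, 4, 4, 6]

D: 5·8+6·4 = 64 | 4·0+4·4+4·6+6·4 = 64
G: 5·0+6·4 = 24 | 4·0+4·0+4·0+6·4 = 24
J: 5·0+6·8 = 48 | 4·8+4·1+4·3+6·0 = 48
T: 5·2+6·4 = 34 | 4·0+4·3+4·4+6·1 = 34
L: 5·0+6·6 = 36 | 4·0+4·0+4·6+6·2 = 36
gcd(5,6,4,4,4,6) = 1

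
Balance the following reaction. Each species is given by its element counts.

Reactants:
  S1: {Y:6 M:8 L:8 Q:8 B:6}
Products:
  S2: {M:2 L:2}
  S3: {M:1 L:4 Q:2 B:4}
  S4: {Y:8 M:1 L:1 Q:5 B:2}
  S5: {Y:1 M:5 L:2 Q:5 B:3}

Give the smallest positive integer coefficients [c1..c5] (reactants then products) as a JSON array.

Y: 3·6 = 18 | 5·0+2·0+2·8+2·1 = 18
M: 3·8 = 24 | 5·2+2·1+2·1+2·5 = 24
L: 3·8 = 24 | 5·2+2·4+2·1+2·2 = 24
Q: 3·8 = 24 | 5·0+2·2+2·5+2·5 = 24
B: 3·6 = 18 | 5·0+2·4+2·2+2·3 = 18
gcd(3,5,2,2,2) = 1

Coefficients: [3, 5, 2, 2, 2]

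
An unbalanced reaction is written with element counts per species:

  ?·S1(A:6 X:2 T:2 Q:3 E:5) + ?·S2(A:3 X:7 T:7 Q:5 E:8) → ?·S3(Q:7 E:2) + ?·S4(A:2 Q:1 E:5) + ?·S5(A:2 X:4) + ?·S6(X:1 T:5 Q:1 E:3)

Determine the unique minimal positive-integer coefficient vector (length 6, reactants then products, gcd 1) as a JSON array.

A: 1·6+4·3 = 18 | 2·0+3·2+6·2+6·0 = 18
X: 1·2+4·7 = 30 | 2·0+3·0+6·4+6·1 = 30
T: 1·2+4·7 = 30 | 2·0+3·0+6·0+6·5 = 30
Q: 1·3+4·5 = 23 | 2·7+3·1+6·0+6·1 = 23
E: 1·5+4·8 = 37 | 2·2+3·5+6·0+6·3 = 37
gcd(1,4,2,3,6,6) = 1

Coefficients: [1, 4, 2, 3, 6, 6]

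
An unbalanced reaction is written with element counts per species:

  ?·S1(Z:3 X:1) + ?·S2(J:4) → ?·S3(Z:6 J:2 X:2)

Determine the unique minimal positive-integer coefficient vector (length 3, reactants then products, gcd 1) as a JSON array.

Coefficients: [4, 1, 2]

Z: 4·3+1·0 = 12 | 2·6 = 12
J: 4·0+1·4 = 4 | 2·2 = 4
X: 4·1+1·0 = 4 | 2·2 = 4
gcd(4,1,2) = 1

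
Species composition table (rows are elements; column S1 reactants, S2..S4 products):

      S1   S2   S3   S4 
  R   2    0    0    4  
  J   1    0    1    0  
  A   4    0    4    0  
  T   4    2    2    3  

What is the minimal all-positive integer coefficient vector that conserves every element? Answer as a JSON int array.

R: 4·2 = 8 | 1·0+4·0+2·4 = 8
J: 4·1 = 4 | 1·0+4·1+2·0 = 4
A: 4·4 = 16 | 1·0+4·4+2·0 = 16
T: 4·4 = 16 | 1·2+4·2+2·3 = 16
gcd(4,1,4,2) = 1

Coefficients: [4, 1, 4, 2]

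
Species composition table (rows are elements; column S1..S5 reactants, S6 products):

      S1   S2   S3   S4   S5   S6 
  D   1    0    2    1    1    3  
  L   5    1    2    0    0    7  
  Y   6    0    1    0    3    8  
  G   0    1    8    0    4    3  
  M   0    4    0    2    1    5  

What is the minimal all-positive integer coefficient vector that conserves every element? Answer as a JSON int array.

Coefficients: [6, 3, 1, 6, 1, 5]

D: 6·1+3·0+1·2+6·1+1·1 = 15 | 5·3 = 15
L: 6·5+3·1+1·2+6·0+1·0 = 35 | 5·7 = 35
Y: 6·6+3·0+1·1+6·0+1·3 = 40 | 5·8 = 40
G: 6·0+3·1+1·8+6·0+1·4 = 15 | 5·3 = 15
M: 6·0+3·4+1·0+6·2+1·1 = 25 | 5·5 = 25
gcd(6,3,1,6,1,5) = 1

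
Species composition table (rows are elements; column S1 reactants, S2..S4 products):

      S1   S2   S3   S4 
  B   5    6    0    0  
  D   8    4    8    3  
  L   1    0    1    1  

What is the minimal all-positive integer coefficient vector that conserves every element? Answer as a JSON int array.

B: 6·5 = 30 | 5·6+2·0+4·0 = 30
D: 6·8 = 48 | 5·4+2·8+4·3 = 48
L: 6·1 = 6 | 5·0+2·1+4·1 = 6
gcd(6,5,2,4) = 1

Coefficients: [6, 5, 2, 4]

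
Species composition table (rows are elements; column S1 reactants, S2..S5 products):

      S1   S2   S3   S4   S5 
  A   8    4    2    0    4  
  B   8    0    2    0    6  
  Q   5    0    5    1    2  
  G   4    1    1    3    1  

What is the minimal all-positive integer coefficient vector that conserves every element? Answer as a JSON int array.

Coefficients: [5, 3, 2, 3, 6]

A: 5·8 = 40 | 3·4+2·2+3·0+6·4 = 40
B: 5·8 = 40 | 3·0+2·2+3·0+6·6 = 40
Q: 5·5 = 25 | 3·0+2·5+3·1+6·2 = 25
G: 5·4 = 20 | 3·1+2·1+3·3+6·1 = 20
gcd(5,3,2,3,6) = 1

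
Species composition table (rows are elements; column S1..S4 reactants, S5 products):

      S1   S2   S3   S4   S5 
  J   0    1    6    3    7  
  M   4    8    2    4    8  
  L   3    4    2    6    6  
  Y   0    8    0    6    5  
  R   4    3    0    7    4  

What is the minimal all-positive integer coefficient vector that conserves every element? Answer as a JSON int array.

J: 2·0+3·1+6·6+1·3 = 42 | 6·7 = 42
M: 2·4+3·8+6·2+1·4 = 48 | 6·8 = 48
L: 2·3+3·4+6·2+1·6 = 36 | 6·6 = 36
Y: 2·0+3·8+6·0+1·6 = 30 | 6·5 = 30
R: 2·4+3·3+6·0+1·7 = 24 | 6·4 = 24
gcd(2,3,6,1,6) = 1

Coefficients: [2, 3, 6, 1, 6]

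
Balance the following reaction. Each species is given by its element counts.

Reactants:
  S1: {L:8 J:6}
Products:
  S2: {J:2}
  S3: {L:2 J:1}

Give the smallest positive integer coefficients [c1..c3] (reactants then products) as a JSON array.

L: 1·8 = 8 | 1·0+4·2 = 8
J: 1·6 = 6 | 1·2+4·1 = 6
gcd(1,1,4) = 1

Coefficients: [1, 1, 4]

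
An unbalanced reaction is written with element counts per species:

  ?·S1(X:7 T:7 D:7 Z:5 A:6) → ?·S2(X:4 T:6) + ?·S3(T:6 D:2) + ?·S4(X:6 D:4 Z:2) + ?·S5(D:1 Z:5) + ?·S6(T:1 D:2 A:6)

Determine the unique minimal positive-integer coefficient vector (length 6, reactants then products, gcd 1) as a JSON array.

X: 6·7 = 42 | 3·4+3·0+5·6+4·0+6·0 = 42
T: 6·7 = 42 | 3·6+3·6+5·0+4·0+6·1 = 42
D: 6·7 = 42 | 3·0+3·2+5·4+4·1+6·2 = 42
Z: 6·5 = 30 | 3·0+3·0+5·2+4·5+6·0 = 30
A: 6·6 = 36 | 3·0+3·0+5·0+4·0+6·6 = 36
gcd(6,3,3,5,4,6) = 1

Coefficients: [6, 3, 3, 5, 4, 6]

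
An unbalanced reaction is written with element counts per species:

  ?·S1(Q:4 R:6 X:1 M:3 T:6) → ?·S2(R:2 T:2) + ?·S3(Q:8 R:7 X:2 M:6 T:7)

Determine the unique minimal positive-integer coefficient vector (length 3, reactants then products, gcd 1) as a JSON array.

Q: 4·4 = 16 | 5·0+2·8 = 16
R: 4·6 = 24 | 5·2+2·7 = 24
X: 4·1 = 4 | 5·0+2·2 = 4
M: 4·3 = 12 | 5·0+2·6 = 12
T: 4·6 = 24 | 5·2+2·7 = 24
gcd(4,5,2) = 1

Coefficients: [4, 5, 2]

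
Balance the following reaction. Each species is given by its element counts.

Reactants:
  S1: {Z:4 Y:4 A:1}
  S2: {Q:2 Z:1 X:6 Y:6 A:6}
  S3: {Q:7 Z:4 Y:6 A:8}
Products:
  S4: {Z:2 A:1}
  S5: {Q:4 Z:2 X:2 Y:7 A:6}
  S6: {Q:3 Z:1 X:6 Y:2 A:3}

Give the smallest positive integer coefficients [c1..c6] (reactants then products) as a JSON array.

Q: 2·0+3·2+3·7 = 27 | 5·0+6·4+1·3 = 27
Z: 2·4+3·1+3·4 = 23 | 5·2+6·2+1·1 = 23
X: 2·0+3·6+3·0 = 18 | 5·0+6·2+1·6 = 18
Y: 2·4+3·6+3·6 = 44 | 5·0+6·7+1·2 = 44
A: 2·1+3·6+3·8 = 44 | 5·1+6·6+1·3 = 44
gcd(2,3,3,5,6,1) = 1

Coefficients: [2, 3, 3, 5, 6, 1]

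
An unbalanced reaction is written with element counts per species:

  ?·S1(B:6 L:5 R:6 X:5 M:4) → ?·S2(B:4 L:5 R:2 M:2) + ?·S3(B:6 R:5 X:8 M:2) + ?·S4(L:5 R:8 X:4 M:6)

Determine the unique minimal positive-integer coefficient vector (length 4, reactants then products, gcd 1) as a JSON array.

Coefficients: [4, 3, 2, 1]

B: 4·6 = 24 | 3·4+2·6+1·0 = 24
L: 4·5 = 20 | 3·5+2·0+1·5 = 20
R: 4·6 = 24 | 3·2+2·5+1·8 = 24
X: 4·5 = 20 | 3·0+2·8+1·4 = 20
M: 4·4 = 16 | 3·2+2·2+1·6 = 16
gcd(4,3,2,1) = 1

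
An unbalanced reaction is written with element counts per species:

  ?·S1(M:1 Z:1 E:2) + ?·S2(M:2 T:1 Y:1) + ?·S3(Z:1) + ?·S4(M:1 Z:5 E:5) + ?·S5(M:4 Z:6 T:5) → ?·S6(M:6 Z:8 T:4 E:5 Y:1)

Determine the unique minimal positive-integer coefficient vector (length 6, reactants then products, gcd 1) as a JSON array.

M: 5·1+5·2+2·0+3·1+3·4 = 30 | 5·6 = 30
Z: 5·1+5·0+2·1+3·5+3·6 = 40 | 5·8 = 40
T: 5·0+5·1+2·0+3·0+3·5 = 20 | 5·4 = 20
E: 5·2+5·0+2·0+3·5+3·0 = 25 | 5·5 = 25
Y: 5·0+5·1+2·0+3·0+3·0 = 5 | 5·1 = 5
gcd(5,5,2,3,3,5) = 1

Coefficients: [5, 5, 2, 3, 3, 5]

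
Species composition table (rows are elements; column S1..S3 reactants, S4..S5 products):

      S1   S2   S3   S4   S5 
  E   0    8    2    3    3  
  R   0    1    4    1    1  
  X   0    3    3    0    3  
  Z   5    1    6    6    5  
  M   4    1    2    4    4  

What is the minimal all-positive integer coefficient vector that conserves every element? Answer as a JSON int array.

Coefficients: [5, 2, 1, 3, 3]

E: 5·0+2·8+1·2 = 18 | 3·3+3·3 = 18
R: 5·0+2·1+1·4 = 6 | 3·1+3·1 = 6
X: 5·0+2·3+1·3 = 9 | 3·0+3·3 = 9
Z: 5·5+2·1+1·6 = 33 | 3·6+3·5 = 33
M: 5·4+2·1+1·2 = 24 | 3·4+3·4 = 24
gcd(5,2,1,3,3) = 1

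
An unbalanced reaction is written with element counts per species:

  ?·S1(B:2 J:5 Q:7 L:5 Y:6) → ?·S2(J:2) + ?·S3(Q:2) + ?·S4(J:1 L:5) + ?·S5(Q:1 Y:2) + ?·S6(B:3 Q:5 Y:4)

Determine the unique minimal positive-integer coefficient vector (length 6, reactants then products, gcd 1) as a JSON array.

Coefficients: [3, 6, 3, 3, 5, 2]

B: 3·2 = 6 | 6·0+3·0+3·0+5·0+2·3 = 6
J: 3·5 = 15 | 6·2+3·0+3·1+5·0+2·0 = 15
Q: 3·7 = 21 | 6·0+3·2+3·0+5·1+2·5 = 21
L: 3·5 = 15 | 6·0+3·0+3·5+5·0+2·0 = 15
Y: 3·6 = 18 | 6·0+3·0+3·0+5·2+2·4 = 18
gcd(3,6,3,3,5,2) = 1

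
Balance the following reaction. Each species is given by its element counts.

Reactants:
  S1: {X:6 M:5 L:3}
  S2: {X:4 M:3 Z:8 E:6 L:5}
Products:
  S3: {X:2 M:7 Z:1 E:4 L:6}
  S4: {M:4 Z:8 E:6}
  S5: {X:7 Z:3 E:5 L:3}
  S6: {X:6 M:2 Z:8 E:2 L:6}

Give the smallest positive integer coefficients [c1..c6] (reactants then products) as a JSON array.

Coefficients: [2, 6, 2, 2, 2, 3]

X: 2·6+6·4 = 36 | 2·2+2·0+2·7+3·6 = 36
M: 2·5+6·3 = 28 | 2·7+2·4+2·0+3·2 = 28
Z: 2·0+6·8 = 48 | 2·1+2·8+2·3+3·8 = 48
E: 2·0+6·6 = 36 | 2·4+2·6+2·5+3·2 = 36
L: 2·3+6·5 = 36 | 2·6+2·0+2·3+3·6 = 36
gcd(2,6,2,2,2,3) = 1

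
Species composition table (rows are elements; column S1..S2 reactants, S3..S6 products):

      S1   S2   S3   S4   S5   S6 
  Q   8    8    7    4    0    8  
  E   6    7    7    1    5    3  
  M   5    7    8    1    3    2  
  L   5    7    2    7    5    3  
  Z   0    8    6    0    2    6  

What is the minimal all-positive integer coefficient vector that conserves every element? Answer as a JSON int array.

Q: 2·8+5·8 = 56 | 4·7+3·4+2·0+2·8 = 56
E: 2·6+5·7 = 47 | 4·7+3·1+2·5+2·3 = 47
M: 2·5+5·7 = 45 | 4·8+3·1+2·3+2·2 = 45
L: 2·5+5·7 = 45 | 4·2+3·7+2·5+2·3 = 45
Z: 2·0+5·8 = 40 | 4·6+3·0+2·2+2·6 = 40
gcd(2,5,4,3,2,2) = 1

Coefficients: [2, 5, 4, 3, 2, 2]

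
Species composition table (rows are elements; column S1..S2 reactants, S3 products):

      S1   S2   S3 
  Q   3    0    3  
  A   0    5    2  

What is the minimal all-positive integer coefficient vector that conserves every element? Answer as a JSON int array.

Q: 5·3+2·0 = 15 | 5·3 = 15
A: 5·0+2·5 = 10 | 5·2 = 10
gcd(5,2,5) = 1

Coefficients: [5, 2, 5]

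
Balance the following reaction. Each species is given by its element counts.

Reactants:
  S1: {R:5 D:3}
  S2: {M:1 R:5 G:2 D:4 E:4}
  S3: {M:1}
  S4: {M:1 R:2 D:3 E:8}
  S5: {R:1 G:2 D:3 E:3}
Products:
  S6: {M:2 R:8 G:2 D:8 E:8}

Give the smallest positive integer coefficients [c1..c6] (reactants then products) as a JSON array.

M: 5·0+1·1+6·1+3·1+4·0 = 10 | 5·2 = 10
R: 5·5+1·5+6·0+3·2+4·1 = 40 | 5·8 = 40
G: 5·0+1·2+6·0+3·0+4·2 = 10 | 5·2 = 10
D: 5·3+1·4+6·0+3·3+4·3 = 40 | 5·8 = 40
E: 5·0+1·4+6·0+3·8+4·3 = 40 | 5·8 = 40
gcd(5,1,6,3,4,5) = 1

Coefficients: [5, 1, 6, 3, 4, 5]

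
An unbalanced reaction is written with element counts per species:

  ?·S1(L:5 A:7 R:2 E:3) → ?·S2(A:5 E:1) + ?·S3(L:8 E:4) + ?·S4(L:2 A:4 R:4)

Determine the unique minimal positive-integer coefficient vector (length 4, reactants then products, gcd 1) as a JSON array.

Coefficients: [2, 2, 1, 1]

L: 2·5 = 10 | 2·0+1·8+1·2 = 10
A: 2·7 = 14 | 2·5+1·0+1·4 = 14
R: 2·2 = 4 | 2·0+1·0+1·4 = 4
E: 2·3 = 6 | 2·1+1·4+1·0 = 6
gcd(2,2,1,1) = 1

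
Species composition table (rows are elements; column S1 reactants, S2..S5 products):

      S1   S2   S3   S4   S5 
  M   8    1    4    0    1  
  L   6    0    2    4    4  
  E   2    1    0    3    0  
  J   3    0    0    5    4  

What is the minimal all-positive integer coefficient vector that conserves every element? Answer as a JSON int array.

M: 3·8 = 24 | 3·1+5·4+1·0+1·1 = 24
L: 3·6 = 18 | 3·0+5·2+1·4+1·4 = 18
E: 3·2 = 6 | 3·1+5·0+1·3+1·0 = 6
J: 3·3 = 9 | 3·0+5·0+1·5+1·4 = 9
gcd(3,3,5,1,1) = 1

Coefficients: [3, 3, 5, 1, 1]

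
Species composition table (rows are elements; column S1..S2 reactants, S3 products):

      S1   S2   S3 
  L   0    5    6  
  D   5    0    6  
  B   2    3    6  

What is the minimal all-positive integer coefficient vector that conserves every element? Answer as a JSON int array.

Coefficients: [6, 6, 5]

L: 6·0+6·5 = 30 | 5·6 = 30
D: 6·5+6·0 = 30 | 5·6 = 30
B: 6·2+6·3 = 30 | 5·6 = 30
gcd(6,6,5) = 1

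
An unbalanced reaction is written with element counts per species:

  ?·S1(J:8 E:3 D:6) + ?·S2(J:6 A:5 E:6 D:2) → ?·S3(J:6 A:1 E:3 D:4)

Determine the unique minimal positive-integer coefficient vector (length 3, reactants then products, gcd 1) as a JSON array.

J: 3·8+1·6 = 30 | 5·6 = 30
A: 3·0+1·5 = 5 | 5·1 = 5
E: 3·3+1·6 = 15 | 5·3 = 15
D: 3·6+1·2 = 20 | 5·4 = 20
gcd(3,1,5) = 1

Coefficients: [3, 1, 5]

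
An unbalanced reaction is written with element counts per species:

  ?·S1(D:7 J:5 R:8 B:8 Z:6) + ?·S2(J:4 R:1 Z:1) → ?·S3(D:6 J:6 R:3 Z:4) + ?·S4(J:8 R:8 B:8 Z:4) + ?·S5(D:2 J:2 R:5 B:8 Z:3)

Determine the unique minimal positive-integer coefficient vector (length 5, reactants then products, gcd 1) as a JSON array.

Coefficients: [2, 3, 2, 1, 1]

D: 2·7+3·0 = 14 | 2·6+1·0+1·2 = 14
J: 2·5+3·4 = 22 | 2·6+1·8+1·2 = 22
R: 2·8+3·1 = 19 | 2·3+1·8+1·5 = 19
B: 2·8+3·0 = 16 | 2·0+1·8+1·8 = 16
Z: 2·6+3·1 = 15 | 2·4+1·4+1·3 = 15
gcd(2,3,2,1,1) = 1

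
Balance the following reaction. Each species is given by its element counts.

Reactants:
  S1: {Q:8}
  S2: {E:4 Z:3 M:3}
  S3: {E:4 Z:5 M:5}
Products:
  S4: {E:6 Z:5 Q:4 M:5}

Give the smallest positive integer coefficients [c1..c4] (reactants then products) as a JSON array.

E: 2·0+5·4+1·4 = 24 | 4·6 = 24
Z: 2·0+5·3+1·5 = 20 | 4·5 = 20
Q: 2·8+5·0+1·0 = 16 | 4·4 = 16
M: 2·0+5·3+1·5 = 20 | 4·5 = 20
gcd(2,5,1,4) = 1

Coefficients: [2, 5, 1, 4]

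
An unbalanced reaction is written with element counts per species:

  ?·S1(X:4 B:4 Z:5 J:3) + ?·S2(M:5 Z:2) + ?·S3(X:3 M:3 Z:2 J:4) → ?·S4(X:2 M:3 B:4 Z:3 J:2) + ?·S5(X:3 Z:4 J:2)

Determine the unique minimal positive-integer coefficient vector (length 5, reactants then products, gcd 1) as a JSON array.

Coefficients: [6, 3, 1, 6, 5]

X: 6·4+3·0+1·3 = 27 | 6·2+5·3 = 27
M: 6·0+3·5+1·3 = 18 | 6·3+5·0 = 18
B: 6·4+3·0+1·0 = 24 | 6·4+5·0 = 24
Z: 6·5+3·2+1·2 = 38 | 6·3+5·4 = 38
J: 6·3+3·0+1·4 = 22 | 6·2+5·2 = 22
gcd(6,3,1,6,5) = 1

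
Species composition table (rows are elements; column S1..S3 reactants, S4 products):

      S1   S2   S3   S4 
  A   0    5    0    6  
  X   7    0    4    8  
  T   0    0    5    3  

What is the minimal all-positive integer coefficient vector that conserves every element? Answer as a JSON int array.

Coefficients: [4, 6, 3, 5]

A: 4·0+6·5+3·0 = 30 | 5·6 = 30
X: 4·7+6·0+3·4 = 40 | 5·8 = 40
T: 4·0+6·0+3·5 = 15 | 5·3 = 15
gcd(4,6,3,5) = 1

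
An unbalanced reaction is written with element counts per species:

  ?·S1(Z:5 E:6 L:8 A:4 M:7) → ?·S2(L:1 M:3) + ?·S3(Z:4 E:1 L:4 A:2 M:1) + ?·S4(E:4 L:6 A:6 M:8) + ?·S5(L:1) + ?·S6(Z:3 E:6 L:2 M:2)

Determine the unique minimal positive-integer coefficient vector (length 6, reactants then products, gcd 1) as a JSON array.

Coefficients: [5, 3, 4, 2, 3, 3]

Z: 5·5 = 25 | 3·0+4·4+2·0+3·0+3·3 = 25
E: 5·6 = 30 | 3·0+4·1+2·4+3·0+3·6 = 30
L: 5·8 = 40 | 3·1+4·4+2·6+3·1+3·2 = 40
A: 5·4 = 20 | 3·0+4·2+2·6+3·0+3·0 = 20
M: 5·7 = 35 | 3·3+4·1+2·8+3·0+3·2 = 35
gcd(5,3,4,2,3,3) = 1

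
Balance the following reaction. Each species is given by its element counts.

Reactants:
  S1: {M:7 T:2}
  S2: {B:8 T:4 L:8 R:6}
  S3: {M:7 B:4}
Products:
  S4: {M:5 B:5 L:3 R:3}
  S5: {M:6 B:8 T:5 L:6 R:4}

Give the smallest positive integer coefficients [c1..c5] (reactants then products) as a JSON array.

M: 3·7+6·0+5·7 = 56 | 4·5+6·6 = 56
B: 3·0+6·8+5·4 = 68 | 4·5+6·8 = 68
T: 3·2+6·4+5·0 = 30 | 4·0+6·5 = 30
L: 3·0+6·8+5·0 = 48 | 4·3+6·6 = 48
R: 3·0+6·6+5·0 = 36 | 4·3+6·4 = 36
gcd(3,6,5,4,6) = 1

Coefficients: [3, 6, 5, 4, 6]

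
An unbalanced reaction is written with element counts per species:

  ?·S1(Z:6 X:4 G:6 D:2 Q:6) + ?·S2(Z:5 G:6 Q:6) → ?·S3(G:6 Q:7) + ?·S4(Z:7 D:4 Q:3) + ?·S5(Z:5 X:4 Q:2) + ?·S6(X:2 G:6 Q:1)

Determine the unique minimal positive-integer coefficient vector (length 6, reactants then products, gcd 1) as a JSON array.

Coefficients: [6, 1, 3, 3, 4, 4]

Z: 6·6+1·5 = 41 | 3·0+3·7+4·5+4·0 = 41
X: 6·4+1·0 = 24 | 3·0+3·0+4·4+4·2 = 24
G: 6·6+1·6 = 42 | 3·6+3·0+4·0+4·6 = 42
D: 6·2+1·0 = 12 | 3·0+3·4+4·0+4·0 = 12
Q: 6·6+1·6 = 42 | 3·7+3·3+4·2+4·1 = 42
gcd(6,1,3,3,4,4) = 1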